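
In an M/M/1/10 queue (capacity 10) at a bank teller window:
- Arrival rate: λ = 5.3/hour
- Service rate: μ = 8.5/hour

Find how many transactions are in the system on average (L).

ρ = λ/μ = 5.3/8.5 = 0.62353
P₀ = (1-ρ)/(1-ρ^(K+1)) = (1-0.62353)/(1-0.62353^11) = 0.3765/0.9945 = 0.3786
P_K = P₀×ρ^K = 0.3786 × 0.62353^10 = 0.3786 × 0.008883 = 0.003363
L = ρ[1 - (K+1)ρ^K + Kρ^(K+1)] / [(1-ρ)(1-ρ^(K+1))]
L = 0.62353 × (1 - 11×0.008883 + 10×0.005539) / ((1 - 0.62353) × (1 - 0.005539)) = 1.5950 transactions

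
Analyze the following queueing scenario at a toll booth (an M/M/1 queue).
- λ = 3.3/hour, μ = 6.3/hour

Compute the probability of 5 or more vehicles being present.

ρ = λ/μ = 3.3/6.3 = 0.5238
P(N ≥ n) = ρⁿ
P(N ≥ 5) = 0.5238^5
P(N ≥ 5) = 0.03943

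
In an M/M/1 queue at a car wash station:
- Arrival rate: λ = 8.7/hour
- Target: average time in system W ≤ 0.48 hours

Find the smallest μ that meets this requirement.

For M/M/1: W = 1/(μ-λ)
Need W ≤ 0.48, so 1/(μ-λ) ≤ 0.48
μ - λ ≥ 1/0.48 = 2.0833
μ ≥ 8.7 + 2.0833 = 10.7833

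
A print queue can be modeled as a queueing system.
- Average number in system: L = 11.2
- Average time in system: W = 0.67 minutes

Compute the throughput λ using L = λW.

Little's Law: L = λW, so λ = L/W
λ = 11.2/0.67 = 16.7164 jobs/minute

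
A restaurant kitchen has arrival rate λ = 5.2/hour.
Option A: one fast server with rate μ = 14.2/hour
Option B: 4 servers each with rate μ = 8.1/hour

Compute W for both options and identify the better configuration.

Option A: single server μ = 14.2 (M/M/1)
  ρ_A = 5.2/14.2 = 0.3662
  W_A = 1/(μ-λ) = 1/(14.2-5.2) = 1/9.00 = 0.1111

Option B: 4 servers μ = 8.1 (M/M/4)
  ρ_B = λ/(cμ) = 5.2/(4×8.1) = 0.1605
  Offered load a = λ/μ = cρ = 5.2/8.1 = 0.6420
  P₀ = [ Σₙ₌₀^3 aⁿ/n! + a^4/(4!(1-ρ)) ]⁻¹
  Σ = a^0/0! + a^1/1! + a^2/2! + a^3/3! = 1.0000 + 0.64198 + 0.20607 + 0.044096 = 1.8921
  a^4/(4!(1-ρ)) = 0.16985/(24 × 0.83951) = 0.008430
  P₀ = 1/(1.8921 + 0.008430) = 0.5262
  Lq = P₀·a^4·ρ / (4!(1-ρ)²) = 0.52616 × 0.16985 × 0.16049 / (24 × 0.70477) = 0.0008480
  Wq_B = Lq/λ = 0.00084799/5.2 = 0.00016307
  W_B = Wq_B + 1/μ = 0.00016307 + 0.12346 = 0.1236

Since W_A = 0.1111 < W_B = 0.1236, Option A (single fast server) has the shorter time in system.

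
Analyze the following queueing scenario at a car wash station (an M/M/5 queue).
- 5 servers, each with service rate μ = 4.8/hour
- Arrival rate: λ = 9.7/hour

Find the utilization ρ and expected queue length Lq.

Traffic intensity: ρ = λ/(cμ) = 9.7/(5×4.8) = 0.4042
Since ρ = 0.4042 < 1, system is stable.
Offered load a = λ/μ = cρ = 9.7/4.8 = 2.0208
P₀ = [ Σₙ₌₀^4 aⁿ/n! + a^5/(5!(1-ρ)) ]⁻¹
Σ = a^0/0! + a^1/1! + a^2/2! + a^3/3! + a^4/4! = 1.0000 + 2.0208 + 2.0419 + 1.3754 + 0.6949 = 7.1330
a^5/(5!(1-ρ)) = 33.7018/(120 × 0.5958) = 0.4714
P₀ = 1/(7.1330 + 0.4714) = 0.1315
Lq = P₀·a^5·ρ / (5!(1-ρ)²) = 0.1315 × 33.7018 × 0.4042 / (120 × 0.3550) = 0.04205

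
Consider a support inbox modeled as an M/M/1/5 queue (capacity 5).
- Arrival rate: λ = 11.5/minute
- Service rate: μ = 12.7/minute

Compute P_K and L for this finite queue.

ρ = λ/μ = 11.5/12.7 = 0.905512
P₀ = (1-ρ)/(1-ρ^(K+1)) = (1-0.905512)/(1-0.905512^6) = 0.09449/0.4487 = 0.2106
P_K = P₀×ρ^K = 0.2106 × 0.905512^5 = 0.2106 × 0.6088 = 0.1282
Blocking probability P_5 = 0.1282 (12.82%)
L = ρ[1 - (K+1)ρ^K + Kρ^(K+1)] / [(1-ρ)(1-ρ^(K+1))]
L = 0.905512 × (1 - 6×0.60879496 + 5×0.55127114) / ((1 - 0.905512) × (1 - 0.55127114)) = 2.2123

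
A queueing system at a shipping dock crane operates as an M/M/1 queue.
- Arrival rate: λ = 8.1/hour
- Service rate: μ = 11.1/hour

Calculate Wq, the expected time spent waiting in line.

First, compute utilization: ρ = λ/μ = 8.1/11.1 = 0.7297
For M/M/1: Wq = λ/(μ(μ-λ))
Wq = 8.1/(11.1 × (11.1-8.1))
Wq = 8.1/(11.1 × 3.00)
Wq = 0.2432 hours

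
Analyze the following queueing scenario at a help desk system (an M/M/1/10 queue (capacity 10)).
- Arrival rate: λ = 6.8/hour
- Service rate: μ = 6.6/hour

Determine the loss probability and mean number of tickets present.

ρ = λ/μ = 6.8/6.6 = 1.0303
P₀ = (1-ρ)/(1-ρ^(K+1)) = (1-1.0303)/(1-1.0303^11) = -0.030300/-0.38868 = 0.07796
P_K = P₀×ρ^K = 0.07796 × 1.0303^10 = 0.07796 × 1.3478 = 0.1051
Blocking probability P_10 = 0.1051 (10.51%)
L = ρ[1 - (K+1)ρ^K + Kρ^(K+1)] / [(1-ρ)(1-ρ^(K+1))]
L = 1.0303 × (1 - 11×1.34784 + 10×1.38868) / ((1 - 1.0303) × (1 - 1.38868)) = 5.2980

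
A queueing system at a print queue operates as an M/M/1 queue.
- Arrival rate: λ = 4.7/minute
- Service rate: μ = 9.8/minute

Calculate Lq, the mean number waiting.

ρ = λ/μ = 4.7/9.8 = 0.4796
For M/M/1: Lq = λ²/(μ(μ-λ))
Lq = 22.09/(9.8 × 5.10)
Lq = 0.4420 jobs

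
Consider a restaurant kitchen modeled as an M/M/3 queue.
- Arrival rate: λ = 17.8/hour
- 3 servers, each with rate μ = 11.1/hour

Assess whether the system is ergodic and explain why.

Stability requires ρ = λ/(cμ) < 1
ρ = 17.8/(3 × 11.1) = 17.8/33.30 = 0.5345
Since 0.5345 < 1, the system is STABLE.
The servers are busy 53.45% of the time.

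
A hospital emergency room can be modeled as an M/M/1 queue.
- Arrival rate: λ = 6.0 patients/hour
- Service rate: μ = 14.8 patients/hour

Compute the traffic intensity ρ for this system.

Server utilization: ρ = λ/μ
ρ = 6.0/14.8 = 0.4054
The server is busy 40.54% of the time.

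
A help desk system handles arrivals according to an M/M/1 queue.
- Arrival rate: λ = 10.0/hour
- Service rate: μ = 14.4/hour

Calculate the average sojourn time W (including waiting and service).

First, compute utilization: ρ = λ/μ = 10.0/14.4 = 0.6944
For M/M/1: W = 1/(μ-λ)
W = 1/(14.4-10.0) = 1/4.40
W = 0.2273 hours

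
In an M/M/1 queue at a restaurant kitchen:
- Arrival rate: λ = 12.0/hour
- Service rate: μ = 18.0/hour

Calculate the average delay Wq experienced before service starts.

First, compute utilization: ρ = λ/μ = 12.0/18.0 = 0.6667
For M/M/1: Wq = λ/(μ(μ-λ))
Wq = 12.0/(18.0 × (18.0-12.0))
Wq = 12.0/(18.0 × 6.00)
Wq = 0.1111 hours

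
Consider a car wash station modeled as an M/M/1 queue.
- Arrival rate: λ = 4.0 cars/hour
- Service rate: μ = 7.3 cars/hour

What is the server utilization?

Server utilization: ρ = λ/μ
ρ = 4.0/7.3 = 0.5479
The server is busy 54.79% of the time.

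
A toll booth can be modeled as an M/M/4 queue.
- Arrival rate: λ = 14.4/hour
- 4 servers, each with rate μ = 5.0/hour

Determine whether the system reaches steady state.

Stability requires ρ = λ/(cμ) < 1
ρ = 14.4/(4 × 5.0) = 14.4/20.00 = 0.7200
Since 0.7200 < 1, the system is STABLE.
The servers are busy 72.00% of the time.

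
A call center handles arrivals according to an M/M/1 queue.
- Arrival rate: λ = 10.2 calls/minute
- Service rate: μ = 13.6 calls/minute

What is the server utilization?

Server utilization: ρ = λ/μ
ρ = 10.2/13.6 = 0.7500
The server is busy 75.00% of the time.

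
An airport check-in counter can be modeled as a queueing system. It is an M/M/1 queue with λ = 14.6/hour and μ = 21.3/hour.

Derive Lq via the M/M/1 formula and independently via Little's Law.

Method 1 (direct): Lq = λ²/(μ(μ-λ)) = 213.16/(21.3 × 6.70) = 1.4937

Method 2 (Little's Law):
W = 1/(μ-λ) = 1/6.70 = 0.149254
Wq = W - 1/μ = 0.149254 - 0.0469484 = 0.10231
Lq = λWq = 14.6 × 0.10231 = 1.4937 ✔ (matches Method 1)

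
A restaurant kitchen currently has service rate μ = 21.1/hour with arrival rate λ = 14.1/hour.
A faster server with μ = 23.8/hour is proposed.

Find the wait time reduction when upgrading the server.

System 1: ρ₁ = 14.1/21.1 = 0.6682, W₁ = 1/(21.1-14.1) = 0.14286
System 2: ρ₂ = 14.1/23.8 = 0.5924, W₂ = 1/(23.8-14.1) = 0.10309
Improvement: (W₁-W₂)/W₁ = (0.14286-0.10309)/0.14286 = 27.84%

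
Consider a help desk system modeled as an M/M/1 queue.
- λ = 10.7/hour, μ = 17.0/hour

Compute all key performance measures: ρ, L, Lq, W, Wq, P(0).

Step 1: ρ = λ/μ = 10.7/17.0 = 0.6294
Step 2: L = λ/(μ-λ) = 10.7/6.30 = 1.6984
Step 3: Lq = λ²/(μ(μ-λ)) = 114.49/(17.0×6.30) = 1.0690
Step 4: W = 1/(μ-λ) = 1/6.30 = 0.15873
Step 5: Wq = λ/(μ(μ-λ)) = 10.7/(17.0×6.30) = 0.09991
Step 6: P(0) = 1-ρ = 0.3706
Verify: L = λW = 10.7×0.15873 = 1.6984 ✔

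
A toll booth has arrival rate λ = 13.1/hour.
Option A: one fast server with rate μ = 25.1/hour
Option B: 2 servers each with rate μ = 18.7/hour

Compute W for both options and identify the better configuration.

Option A: single server μ = 25.1 (M/M/1)
  ρ_A = 13.1/25.1 = 0.5219
  W_A = 1/(μ-λ) = 1/(25.1-13.1) = 1/12.00 = 0.08333

Option B: 2 servers μ = 18.7 (M/M/2)
  ρ_B = λ/(cμ) = 13.1/(2×18.7) = 0.3503
  Offered load a = λ/μ = cρ = 13.1/18.7 = 0.7005
  P₀ = [ Σₙ₌₀^1 aⁿ/n! + a^2/(2!(1-ρ)) ]⁻¹
  Σ = a^0/0! + a^1/1! = 1.0000 + 0.7005 = 1.7005
  a^2/(2!(1-ρ)) = 0.49075/(2 × 0.64973) = 0.3777
  P₀ = 1/(1.7005 + 0.3777) = 0.4812
  Lq = P₀·a^2·ρ / (2!(1-ρ)²) = 0.48119 × 0.49075 × 0.35027 / (2 × 0.42215) = 0.09797
  Wq_B = Lq/λ = 0.097966/13.1 = 0.0074783
  W_B = Wq_B + 1/μ = 0.0074783 + 0.053476 = 0.06095

Since W_B = 0.06095 < W_A = 0.08333, Option B (multiple servers) has the shorter time in system.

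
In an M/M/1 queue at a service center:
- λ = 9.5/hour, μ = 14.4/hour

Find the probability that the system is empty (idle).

ρ = λ/μ = 9.5/14.4 = 0.6597
P(0) = 1 - ρ = 1 - 0.6597 = 0.3403
The server is idle 34.03% of the time.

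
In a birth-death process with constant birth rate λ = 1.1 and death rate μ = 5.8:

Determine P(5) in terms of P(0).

For constant rates: P(n)/P(0) = (λ/μ)^n
P(5)/P(0) = (1.1/5.8)^5 = 0.18966^5 = 0.0002454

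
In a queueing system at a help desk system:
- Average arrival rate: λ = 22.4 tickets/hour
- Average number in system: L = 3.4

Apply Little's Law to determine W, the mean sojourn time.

Little's Law: L = λW, so W = L/λ
W = 3.4/22.4 = 0.1518 hours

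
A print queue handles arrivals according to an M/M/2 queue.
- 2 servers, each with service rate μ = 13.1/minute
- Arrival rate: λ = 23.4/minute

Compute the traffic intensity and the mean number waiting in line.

Traffic intensity: ρ = λ/(cμ) = 23.4/(2×13.1) = 0.8931
Since ρ = 0.8931 < 1, system is stable.
Offered load a = λ/μ = cρ = 23.4/13.1 = 1.7863
P₀ = [ Σₙ₌₀^1 aⁿ/n! + a^2/(2!(1-ρ)) ]⁻¹
Σ = a^0/0! + a^1/1! = 1.0000 + 1.7863 = 2.7863
a^2/(2!(1-ρ)) = 3.19072/(2 × 0.106870) = 14.9280
P₀ = 1/(2.7863 + 14.9280) = 0.05645
Lq = P₀·a^2·ρ / (2!(1-ρ)²) = 0.0564516 × 3.19072 × 0.893130 / (2 × 0.0114212) = 7.0427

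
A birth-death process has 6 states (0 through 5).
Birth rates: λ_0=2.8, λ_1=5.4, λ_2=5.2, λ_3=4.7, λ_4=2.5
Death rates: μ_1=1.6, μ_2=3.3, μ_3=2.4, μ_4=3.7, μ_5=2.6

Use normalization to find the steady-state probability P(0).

Ratios P(n)/P(0) = (λ₀···λₙ₋₁)/(μ₁···μₙ):
P(1)/P(0) = (2.8)/(1.6) = 1.750000
P(2)/P(0) = (2.8×5.4)/(1.6×3.3) = 2.863636
P(3)/P(0) = (2.8×5.4×5.2)/(1.6×3.3×2.4) = 6.204545
P(4)/P(0) = (2.8×5.4×5.2×4.7)/(1.6×3.3×2.4×3.7) = 7.881450
P(5)/P(0) = (2.8×5.4×5.2×4.7×2.5)/(1.6×3.3×2.4×3.7×2.6) = 7.578317

Normalization: ∑ P(n) = 1
P(0) × (1.000000 + 1.750000 + 2.863636 + 6.204545 + 7.881450 + 7.578317) = 1
P(0) × 27.2779 = 1
P(0) = 1/27.2779 = 0.03666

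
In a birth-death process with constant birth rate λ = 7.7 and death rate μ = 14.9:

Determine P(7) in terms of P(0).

For constant rates: P(n)/P(0) = (λ/μ)^n
P(7)/P(0) = (7.7/14.9)^7 = 0.51678^7 = 0.009843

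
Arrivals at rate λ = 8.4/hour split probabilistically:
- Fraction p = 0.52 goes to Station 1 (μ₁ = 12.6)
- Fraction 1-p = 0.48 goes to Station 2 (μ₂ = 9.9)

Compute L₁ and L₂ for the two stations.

Effective rates: λ₁ = 8.4×0.52 = 4.368, λ₂ = 8.4×0.48 = 4.032
Station 1: ρ₁ = 4.368/12.6 = 0.34667, L₁ = ρ₁/(1-ρ₁) = 0.34667/(1-0.34667) = 0.5306
Station 2: ρ₂ = 4.032/9.9 = 0.40727, L₂ = ρ₂/(1-ρ₂) = 0.40727/(1-0.40727) = 0.6871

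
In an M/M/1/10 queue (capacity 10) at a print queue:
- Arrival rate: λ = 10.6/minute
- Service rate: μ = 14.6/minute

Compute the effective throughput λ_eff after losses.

ρ = λ/μ = 10.6/14.6 = 0.72603
P₀ = (1-ρ)/(1-ρ^(K+1)) = (1-0.72603)/(1-0.72603^11) = 0.2740/0.9705 = 0.2823
P_K = P₀×ρ^K = 0.2823 × 0.72603^10 = 0.2823 × 0.04070 = 0.01149
λ_eff = λ(1-P_K) = 10.6 × (1 - 0.01149) = 10.6 × 0.98851 = 10.4782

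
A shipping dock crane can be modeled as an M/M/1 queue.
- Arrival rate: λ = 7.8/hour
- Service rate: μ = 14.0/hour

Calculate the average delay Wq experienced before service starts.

First, compute utilization: ρ = λ/μ = 7.8/14.0 = 0.5571
For M/M/1: Wq = λ/(μ(μ-λ))
Wq = 7.8/(14.0 × (14.0-7.8))
Wq = 7.8/(14.0 × 6.20)
Wq = 0.08986 hours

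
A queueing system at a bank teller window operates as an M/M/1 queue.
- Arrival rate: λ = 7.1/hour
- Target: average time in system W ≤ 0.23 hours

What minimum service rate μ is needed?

For M/M/1: W = 1/(μ-λ)
Need W ≤ 0.23, so 1/(μ-λ) ≤ 0.23
μ - λ ≥ 1/0.23 = 4.3478
μ ≥ 7.1 + 4.3478 = 11.4478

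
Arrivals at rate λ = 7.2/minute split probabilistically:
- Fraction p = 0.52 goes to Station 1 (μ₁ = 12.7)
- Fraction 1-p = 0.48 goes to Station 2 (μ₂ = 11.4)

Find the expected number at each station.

Effective rates: λ₁ = 7.2×0.52 = 3.744, λ₂ = 7.2×0.48 = 3.456
Station 1: ρ₁ = 3.744/12.7 = 0.2948, L₁ = ρ₁/(1-ρ₁) = 0.2948/(1-0.2948) = 0.4180
Station 2: ρ₂ = 3.456/11.4 = 0.30316, L₂ = ρ₂/(1-ρ₂) = 0.30316/(1-0.30316) = 0.4350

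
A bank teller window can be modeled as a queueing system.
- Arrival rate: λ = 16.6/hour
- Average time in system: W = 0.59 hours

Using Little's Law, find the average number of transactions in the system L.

Little's Law: L = λW
L = 16.6 × 0.59 = 9.7940 transactions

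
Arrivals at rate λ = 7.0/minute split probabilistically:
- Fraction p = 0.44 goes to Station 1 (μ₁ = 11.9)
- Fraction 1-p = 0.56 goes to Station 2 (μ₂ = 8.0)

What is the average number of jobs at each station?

Effective rates: λ₁ = 7.0×0.44 = 3.08, λ₂ = 7.0×0.56 = 3.92
Station 1: ρ₁ = 3.08/11.9 = 0.2588, L₁ = ρ₁/(1-ρ₁) = 0.2588/(1-0.2588) = 0.3492
Station 2: ρ₂ = 3.92/8.0 = 0.4900, L₂ = ρ₂/(1-ρ₂) = 0.4900/(1-0.4900) = 0.9608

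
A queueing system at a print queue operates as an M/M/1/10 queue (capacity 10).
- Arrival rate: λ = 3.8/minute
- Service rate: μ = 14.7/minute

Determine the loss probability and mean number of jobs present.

ρ = λ/μ = 3.8/14.7 = 0.258503
P₀ = (1-ρ)/(1-ρ^(K+1)) = (1-0.258503)/(1-0.258503^11) = 0.7415/1.0000 = 0.7415
P_K = P₀×ρ^K = 0.74150 × 0.258503^10 = 0.74150 × 0.0000013325 = 9.880e-07
Blocking probability P_10 = 9.880e-07 (0.00009880%)
L = ρ[1 - (K+1)ρ^K + Kρ^(K+1)] / [(1-ρ)(1-ρ^(K+1))]
L = 0.258503 × (1 - 11×0.000001332 + 10×3.444e-07) / ((1 - 0.258503) × (1 - 3.444e-07)) = 0.3486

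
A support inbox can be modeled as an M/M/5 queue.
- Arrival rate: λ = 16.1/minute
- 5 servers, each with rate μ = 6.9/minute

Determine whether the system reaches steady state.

Stability requires ρ = λ/(cμ) < 1
ρ = 16.1/(5 × 6.9) = 16.1/34.50 = 0.4667
Since 0.4667 < 1, the system is STABLE.
The servers are busy 46.67% of the time.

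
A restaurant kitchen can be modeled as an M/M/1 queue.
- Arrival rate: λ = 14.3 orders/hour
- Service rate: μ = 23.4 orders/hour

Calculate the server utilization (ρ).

Server utilization: ρ = λ/μ
ρ = 14.3/23.4 = 0.6111
The server is busy 61.11% of the time.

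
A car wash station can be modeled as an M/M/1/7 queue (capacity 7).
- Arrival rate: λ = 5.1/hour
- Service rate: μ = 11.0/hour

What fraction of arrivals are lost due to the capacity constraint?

ρ = λ/μ = 5.1/11.0 = 0.46364
P₀ = (1-ρ)/(1-ρ^(K+1)) = (1-0.46364)/(1-0.46364^8) = 0.5364/0.9979 = 0.5375
P_K = P₀×ρ^K = 0.5375 × 0.46364^7 = 0.5375 × 0.004605 = 0.002475
Blocking probability = 0.25%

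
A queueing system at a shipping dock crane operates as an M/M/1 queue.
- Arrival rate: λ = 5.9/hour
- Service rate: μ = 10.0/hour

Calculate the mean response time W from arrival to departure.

First, compute utilization: ρ = λ/μ = 5.9/10.0 = 0.5900
For M/M/1: W = 1/(μ-λ)
W = 1/(10.0-5.9) = 1/4.10
W = 0.2439 hours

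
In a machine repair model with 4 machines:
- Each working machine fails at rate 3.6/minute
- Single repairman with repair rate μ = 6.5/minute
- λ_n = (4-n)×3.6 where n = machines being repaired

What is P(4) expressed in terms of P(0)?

P(4)/P(0) = ∏_{i=0}^{4-1} λ_i/μ_{i+1}
= (4-0)×3.6/6.5 × (4-1)×3.6/6.5 × (4-2)×3.6/6.5 × (4-3)×3.6/6.5
= 2.2582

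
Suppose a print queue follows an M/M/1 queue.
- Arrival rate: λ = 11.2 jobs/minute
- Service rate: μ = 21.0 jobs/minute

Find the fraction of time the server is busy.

Server utilization: ρ = λ/μ
ρ = 11.2/21.0 = 0.5333
The server is busy 53.33% of the time.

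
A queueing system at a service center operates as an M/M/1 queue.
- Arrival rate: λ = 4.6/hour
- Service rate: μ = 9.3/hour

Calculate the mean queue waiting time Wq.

First, compute utilization: ρ = λ/μ = 4.6/9.3 = 0.4946
For M/M/1: Wq = λ/(μ(μ-λ))
Wq = 4.6/(9.3 × (9.3-4.6))
Wq = 4.6/(9.3 × 4.70)
Wq = 0.1052 hours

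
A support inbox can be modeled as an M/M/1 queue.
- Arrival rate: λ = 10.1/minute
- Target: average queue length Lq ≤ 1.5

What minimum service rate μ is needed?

For M/M/1: Lq = λ²/(μ(μ-λ))
Need Lq ≤ 1.5, i.e. μ(μ-λ) ≥ λ²/1.5
μ² - 10.1μ - 102.01/1.5 ≥ 0  →  μ² - 10.1μ - 68.00667 ≥ 0
Quadratic formula (positive root): μ = [λ + √(λ² + 4×68.00667)]/2
Discriminant: 102.01 + 4×68.00667 = 374.0367, √374.0367 = 19.3400
μ ≥ (10.1 + 19.3400)/2 = 14.7200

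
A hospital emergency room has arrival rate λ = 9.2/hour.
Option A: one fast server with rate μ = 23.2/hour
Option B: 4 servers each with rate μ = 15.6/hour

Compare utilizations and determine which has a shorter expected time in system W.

Option A: single server μ = 23.2 (M/M/1)
  ρ_A = 9.2/23.2 = 0.3966
  W_A = 1/(μ-λ) = 1/(23.2-9.2) = 1/14.00 = 0.07143

Option B: 4 servers μ = 15.6 (M/M/4)
  ρ_B = λ/(cμ) = 9.2/(4×15.6) = 0.1474
  Offered load a = λ/μ = cρ = 9.2/15.6 = 0.5897
  P₀ = [ Σₙ₌₀^3 aⁿ/n! + a^4/(4!(1-ρ)) ]⁻¹
  Σ = a^0/0! + a^1/1! + a^2/2! + a^3/3! = 1.0000 + 0.5897 + 0.1739 + 0.03419 = 1.7978
  a^4/(4!(1-ρ)) = 0.12096/(24 × 0.85256) = 0.005912
  P₀ = 1/(1.7978 + 0.005912) = 0.5544
  Lq = P₀·a^4·ρ / (4!(1-ρ)²) = 0.5544 × 0.1210 × 0.1474 / (24 × 0.7269) = 0.0005668
  Wq_B = Lq/λ = 0.0005668/9.2 = 0.00006161
  W_B = Wq_B + 1/μ = 0.00006161 + 0.06410 = 0.06416

Since W_B = 0.06416 < W_A = 0.07143, Option B (multiple servers) has the shorter time in system.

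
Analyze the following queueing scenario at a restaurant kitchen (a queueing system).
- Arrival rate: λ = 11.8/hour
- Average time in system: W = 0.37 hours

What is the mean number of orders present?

Little's Law: L = λW
L = 11.8 × 0.37 = 4.3660 orders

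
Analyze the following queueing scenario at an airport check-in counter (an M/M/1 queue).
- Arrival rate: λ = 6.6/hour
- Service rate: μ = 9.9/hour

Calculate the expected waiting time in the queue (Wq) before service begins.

First, compute utilization: ρ = λ/μ = 6.6/9.9 = 0.6667
For M/M/1: Wq = λ/(μ(μ-λ))
Wq = 6.6/(9.9 × (9.9-6.6))
Wq = 6.6/(9.9 × 3.30)
Wq = 0.2020 hours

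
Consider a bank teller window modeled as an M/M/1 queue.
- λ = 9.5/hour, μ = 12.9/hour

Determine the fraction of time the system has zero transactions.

ρ = λ/μ = 9.5/12.9 = 0.7364
P(0) = 1 - ρ = 1 - 0.7364 = 0.2636
The server is idle 26.36% of the time.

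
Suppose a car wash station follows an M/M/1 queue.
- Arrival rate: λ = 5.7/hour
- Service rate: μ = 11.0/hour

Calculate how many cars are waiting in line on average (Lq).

ρ = λ/μ = 5.7/11.0 = 0.5182
For M/M/1: Lq = λ²/(μ(μ-λ))
Lq = 32.49/(11.0 × 5.30)
Lq = 0.5573 cars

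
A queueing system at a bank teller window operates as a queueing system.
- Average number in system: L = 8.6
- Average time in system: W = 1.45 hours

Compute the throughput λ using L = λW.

Little's Law: L = λW, so λ = L/W
λ = 8.6/1.45 = 5.9310 transactions/hour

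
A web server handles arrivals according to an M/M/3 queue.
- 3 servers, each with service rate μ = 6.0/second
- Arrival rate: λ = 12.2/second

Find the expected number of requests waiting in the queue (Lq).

Traffic intensity: ρ = λ/(cμ) = 12.2/(3×6.0) = 0.6778
Since ρ = 0.6778 < 1, system is stable.
Offered load a = λ/μ = cρ = 12.2/6.0 = 2.0333
P₀ = [ Σₙ₌₀^2 aⁿ/n! + a^3/(3!(1-ρ)) ]⁻¹
Σ = a^0/0! + a^1/1! + a^2/2! = 1.00000 + 2.03333 + 2.06722 = 5.1006
a^3/(3!(1-ρ)) = 8.4067/(6 × 0.32222) = 4.3483
P₀ = 1/(5.1006 + 4.3483) = 0.1058
Lq = P₀·a^3·ρ / (3!(1-ρ)²) = 0.1058 × 8.4067 × 0.6778 / (6 × 0.1038) = 0.9680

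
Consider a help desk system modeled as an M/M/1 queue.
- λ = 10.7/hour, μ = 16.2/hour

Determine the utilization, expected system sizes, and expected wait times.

Step 1: ρ = λ/μ = 10.7/16.2 = 0.6605
Step 2: L = λ/(μ-λ) = 10.7/5.50 = 1.9455
Step 3: Lq = λ²/(μ(μ-λ)) = 114.49/(16.2×5.50) = 1.2850
Step 4: W = 1/(μ-λ) = 1/5.50 = 0.18182
Step 5: Wq = λ/(μ(μ-λ)) = 10.7/(16.2×5.50) = 0.1201
Step 6: P(0) = 1-ρ = 0.3395
Verify: L = λW = 10.7×0.18182 = 1.9455 ✔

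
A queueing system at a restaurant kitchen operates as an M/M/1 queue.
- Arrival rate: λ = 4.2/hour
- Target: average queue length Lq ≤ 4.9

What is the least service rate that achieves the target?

For M/M/1: Lq = λ²/(μ(μ-λ))
Need Lq ≤ 4.9, i.e. μ(μ-λ) ≥ λ²/4.9
μ² - 4.2μ - 17.64/4.9 ≥ 0  →  μ² - 4.2μ - 3.6000 ≥ 0
Quadratic formula (positive root): μ = [λ + √(λ² + 4×3.6000)]/2
Discriminant: 17.64 + 4×3.6000 = 32.0400, √32.0400 = 5.6604
μ ≥ (4.2 + 5.6604)/2 = 4.9302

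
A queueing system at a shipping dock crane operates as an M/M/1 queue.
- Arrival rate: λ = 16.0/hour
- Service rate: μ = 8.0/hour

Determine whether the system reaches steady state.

Stability requires ρ = λ/(cμ) < 1
ρ = 16.0/(1 × 8.0) = 16.0/8.00 = 2.0000
Since 2.0000 ≥ 1, the system is UNSTABLE.
Queue grows without bound. Need μ > λ = 16.0.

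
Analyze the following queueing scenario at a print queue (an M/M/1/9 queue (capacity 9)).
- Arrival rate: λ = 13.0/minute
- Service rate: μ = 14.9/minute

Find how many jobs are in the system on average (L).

ρ = λ/μ = 13.0/14.9 = 0.872483
P₀ = (1-ρ)/(1-ρ^(K+1)) = (1-0.872483)/(1-0.872483^10) = 0.1275/0.7444 = 0.1713
P_K = P₀×ρ^K = 0.1713 × 0.872483^9 = 0.1713 × 0.2930 = 0.05019
L = ρ[1 - (K+1)ρ^K + Kρ^(K+1)] / [(1-ρ)(1-ρ^(K+1))]
L = 0.872483 × (1 - 10×0.2929630 + 9×0.2556052) / ((1 - 0.872483) × (1 - 0.2556052)) = 3.4084 jobs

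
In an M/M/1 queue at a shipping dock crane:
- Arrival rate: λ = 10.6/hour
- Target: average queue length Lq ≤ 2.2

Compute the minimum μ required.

For M/M/1: Lq = λ²/(μ(μ-λ))
Need Lq ≤ 2.2, i.e. μ(μ-λ) ≥ λ²/2.2
μ² - 10.6μ - 112.36/2.2 ≥ 0  →  μ² - 10.6μ - 51.07273 ≥ 0
Quadratic formula (positive root): μ = [λ + √(λ² + 4×51.07273)]/2
Discriminant: 112.36 + 4×51.07273 = 316.6509, √316.6509 = 17.79469
μ ≥ (10.6 + 17.79469)/2 = 14.1973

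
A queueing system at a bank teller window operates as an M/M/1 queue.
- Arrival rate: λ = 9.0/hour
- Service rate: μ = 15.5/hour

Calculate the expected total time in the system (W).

First, compute utilization: ρ = λ/μ = 9.0/15.5 = 0.5806
For M/M/1: W = 1/(μ-λ)
W = 1/(15.5-9.0) = 1/6.50
W = 0.1538 hours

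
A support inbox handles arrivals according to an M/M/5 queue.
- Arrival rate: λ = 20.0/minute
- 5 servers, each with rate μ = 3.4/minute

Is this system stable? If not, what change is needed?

Stability requires ρ = λ/(cμ) < 1
ρ = 20.0/(5 × 3.4) = 20.0/17.00 = 1.1765
Since 1.1765 ≥ 1, the system is UNSTABLE.
Need c > λ/μ = 20.0/3.4 = 5.88.
Minimum servers needed: c = 6.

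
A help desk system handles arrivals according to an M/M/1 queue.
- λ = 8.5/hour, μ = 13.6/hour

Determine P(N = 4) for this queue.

ρ = λ/μ = 8.5/13.6 = 0.6250
P(n) = (1-ρ)ρⁿ
P(4) = (1-0.6250) × 0.6250^4
P(4) = 0.37500 × 0.15259
P(4) = 0.05722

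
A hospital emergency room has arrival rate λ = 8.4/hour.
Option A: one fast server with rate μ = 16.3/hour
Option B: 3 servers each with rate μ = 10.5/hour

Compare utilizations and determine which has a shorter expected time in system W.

Option A: single server μ = 16.3 (M/M/1)
  ρ_A = 8.4/16.3 = 0.5153
  W_A = 1/(μ-λ) = 1/(16.3-8.4) = 1/7.90 = 0.1266

Option B: 3 servers μ = 10.5 (M/M/3)
  ρ_B = λ/(cμ) = 8.4/(3×10.5) = 0.2667
  Offered load a = λ/μ = cρ = 8.4/10.5 = 0.8000
  P₀ = [ Σₙ₌₀^2 aⁿ/n! + a^3/(3!(1-ρ)) ]⁻¹
  Σ = a^0/0! + a^1/1! + a^2/2! = 1.0000 + 0.8000 + 0.3200 = 2.1200
  a^3/(3!(1-ρ)) = 0.5120/(6 × 0.7333) = 0.1164
  P₀ = 1/(2.1200 + 0.11636) = 0.4472
  Lq = P₀·a^3·ρ / (3!(1-ρ)²) = 0.4472 × 0.5120 × 0.2667 / (6 × 0.5378) = 0.01892
  Wq_B = Lq/λ = 0.01892/8.4 = 0.002252
  W_B = Wq_B + 1/μ = 0.002252 + 0.09524 = 0.09749

Since W_B = 0.09749 < W_A = 0.1266, Option B (multiple servers) has the shorter time in system.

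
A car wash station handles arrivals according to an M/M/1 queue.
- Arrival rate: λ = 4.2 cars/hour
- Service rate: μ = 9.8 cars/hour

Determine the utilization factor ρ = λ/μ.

Server utilization: ρ = λ/μ
ρ = 4.2/9.8 = 0.4286
The server is busy 42.86% of the time.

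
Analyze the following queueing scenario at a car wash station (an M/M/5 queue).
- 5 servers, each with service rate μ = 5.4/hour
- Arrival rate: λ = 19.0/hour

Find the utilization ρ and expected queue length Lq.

Traffic intensity: ρ = λ/(cμ) = 19.0/(5×5.4) = 0.7037
Since ρ = 0.7037 < 1, system is stable.
Offered load a = λ/μ = cρ = 19.0/5.4 = 3.5185
P₀ = [ Σₙ₌₀^4 aⁿ/n! + a^5/(5!(1-ρ)) ]⁻¹
Σ = a^0/0! + a^1/1! + a^2/2! + a^3/3! + a^4/4! = 1.0000 + 3.5185 + 6.1900 + 7.2599 + 6.3860 = 24.3544
a^5/(5!(1-ρ)) = 539.2612/(120 × 0.296296) = 15.1667
P₀ = 1/(24.3544 + 15.1667) = 0.02530
Lq = P₀·a^5·ρ / (5!(1-ρ)²) = 0.025303 × 539.2612 × 0.70370 / (120 × 0.087791) = 0.9114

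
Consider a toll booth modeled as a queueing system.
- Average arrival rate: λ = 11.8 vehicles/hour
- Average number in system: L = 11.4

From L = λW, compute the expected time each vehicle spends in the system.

Little's Law: L = λW, so W = L/λ
W = 11.4/11.8 = 0.9661 hours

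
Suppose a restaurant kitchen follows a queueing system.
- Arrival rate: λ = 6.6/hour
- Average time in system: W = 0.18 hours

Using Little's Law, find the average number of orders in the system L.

Little's Law: L = λW
L = 6.6 × 0.18 = 1.1880 orders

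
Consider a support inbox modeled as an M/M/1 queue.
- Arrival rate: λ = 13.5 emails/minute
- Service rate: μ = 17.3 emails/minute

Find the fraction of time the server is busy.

Server utilization: ρ = λ/μ
ρ = 13.5/17.3 = 0.7803
The server is busy 78.03% of the time.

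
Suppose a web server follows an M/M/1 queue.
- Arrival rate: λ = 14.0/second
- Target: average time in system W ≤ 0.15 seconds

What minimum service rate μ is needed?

For M/M/1: W = 1/(μ-λ)
Need W ≤ 0.15, so 1/(μ-λ) ≤ 0.15
μ - λ ≥ 1/0.15 = 6.6667
μ ≥ 14.0 + 6.6667 = 20.6667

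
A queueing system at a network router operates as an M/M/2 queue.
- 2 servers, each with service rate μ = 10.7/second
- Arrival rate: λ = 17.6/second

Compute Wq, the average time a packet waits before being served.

Traffic intensity: ρ = λ/(cμ) = 17.6/(2×10.7) = 0.8224
Since ρ = 0.8224 < 1, system is stable.
Offered load a = λ/μ = cρ = 17.6/10.7 = 1.6449
P₀ = [ Σₙ₌₀^1 aⁿ/n! + a^2/(2!(1-ρ)) ]⁻¹
Σ = a^0/0! + a^1/1! = 1.0000 + 1.6449 = 2.6449
a^2/(2!(1-ρ)) = 2.70556/(2 × 0.177570) = 7.6183
P₀ = 1/(2.6449 + 7.6183) = 0.09744
Lq = P₀·a^2·ρ / (2!(1-ρ)²) = 0.0974359 × 2.70556 × 0.822430 / (2 × 0.0315311) = 3.4380
Wq = Lq/λ = 3.4380/17.6 = 0.1953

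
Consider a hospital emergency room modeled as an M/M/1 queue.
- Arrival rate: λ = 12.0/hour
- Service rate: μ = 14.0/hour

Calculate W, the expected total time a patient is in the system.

First, compute utilization: ρ = λ/μ = 12.0/14.0 = 0.8571
For M/M/1: W = 1/(μ-λ)
W = 1/(14.0-12.0) = 1/2.00
W = 0.5000 hours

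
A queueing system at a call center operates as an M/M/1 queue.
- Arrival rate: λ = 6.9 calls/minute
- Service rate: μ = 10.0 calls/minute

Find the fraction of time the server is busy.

Server utilization: ρ = λ/μ
ρ = 6.9/10.0 = 0.6900
The server is busy 69.00% of the time.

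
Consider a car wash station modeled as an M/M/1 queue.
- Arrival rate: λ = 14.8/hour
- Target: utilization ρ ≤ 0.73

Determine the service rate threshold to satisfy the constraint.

ρ = λ/μ, so μ = λ/ρ
μ ≥ 14.8/0.73 = 20.2740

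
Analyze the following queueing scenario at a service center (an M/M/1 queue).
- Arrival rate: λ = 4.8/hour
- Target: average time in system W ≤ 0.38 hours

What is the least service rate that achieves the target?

For M/M/1: W = 1/(μ-λ)
Need W ≤ 0.38, so 1/(μ-λ) ≤ 0.38
μ - λ ≥ 1/0.38 = 2.6316
μ ≥ 4.8 + 2.6316 = 7.4316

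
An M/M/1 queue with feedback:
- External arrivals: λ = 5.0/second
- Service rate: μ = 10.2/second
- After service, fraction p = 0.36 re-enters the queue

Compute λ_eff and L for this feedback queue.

Effective arrival rate: λ_eff = λ/(1-p) = 5.0/(1-0.36) = 5.0/0.64 = 7.8125
ρ = λ_eff/μ = 7.8125/10.2 = 0.7659314
L = ρ/(1-ρ) = 0.7659314/(1-0.7659314) = 3.2723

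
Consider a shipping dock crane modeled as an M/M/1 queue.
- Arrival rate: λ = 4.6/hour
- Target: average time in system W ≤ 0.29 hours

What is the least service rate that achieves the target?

For M/M/1: W = 1/(μ-λ)
Need W ≤ 0.29, so 1/(μ-λ) ≤ 0.29
μ - λ ≥ 1/0.29 = 3.4483
μ ≥ 4.6 + 3.4483 = 8.0483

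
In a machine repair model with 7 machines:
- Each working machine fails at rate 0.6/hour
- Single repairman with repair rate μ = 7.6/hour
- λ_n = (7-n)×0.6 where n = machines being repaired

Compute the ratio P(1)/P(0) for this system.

P(1)/P(0) = ∏_{i=0}^{1-1} λ_i/μ_{i+1}
= (7-0)×0.6/7.6
= 0.5526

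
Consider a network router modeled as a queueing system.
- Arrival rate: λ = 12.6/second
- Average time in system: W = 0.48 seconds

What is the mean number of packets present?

Little's Law: L = λW
L = 12.6 × 0.48 = 6.0480 packets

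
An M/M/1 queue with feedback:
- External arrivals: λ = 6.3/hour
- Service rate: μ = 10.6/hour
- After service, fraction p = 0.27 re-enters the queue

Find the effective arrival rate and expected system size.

Effective arrival rate: λ_eff = λ/(1-p) = 6.3/(1-0.27) = 6.3/0.73 = 8.63014
ρ = λ_eff/μ = 8.63014/10.6 = 0.814164
L = ρ/(1-ρ) = 0.814164/(1-0.814164) = 4.3811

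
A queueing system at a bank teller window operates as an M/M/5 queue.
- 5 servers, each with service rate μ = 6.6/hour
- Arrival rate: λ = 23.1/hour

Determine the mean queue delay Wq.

Traffic intensity: ρ = λ/(cμ) = 23.1/(5×6.6) = 0.7000
Since ρ = 0.7000 < 1, system is stable.
Offered load a = λ/μ = cρ = 23.1/6.6 = 3.5000
P₀ = [ Σₙ₌₀^4 aⁿ/n! + a^5/(5!(1-ρ)) ]⁻¹
Σ = a^0/0! + a^1/1! + a^2/2! + a^3/3! + a^4/4! = 1.0000 + 3.5000 + 6.1250 + 7.1458 + 6.2526 = 24.0234
a^5/(5!(1-ρ)) = 525.2188/(120 × 0.3000) = 14.5894
P₀ = 1/(24.0234 + 14.5894) = 0.02590
Lq = P₀·a^5·ρ / (5!(1-ρ)²) = 0.025898 × 525.2188 × 0.70000 / (120 × 0.090000) = 0.8816
Wq = Lq/λ = 0.88162/23.1 = 0.03817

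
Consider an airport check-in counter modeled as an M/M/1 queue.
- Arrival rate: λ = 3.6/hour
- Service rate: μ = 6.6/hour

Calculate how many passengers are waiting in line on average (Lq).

ρ = λ/μ = 3.6/6.6 = 0.5455
For M/M/1: Lq = λ²/(μ(μ-λ))
Lq = 12.96/(6.6 × 3.00)
Lq = 0.6545 passengers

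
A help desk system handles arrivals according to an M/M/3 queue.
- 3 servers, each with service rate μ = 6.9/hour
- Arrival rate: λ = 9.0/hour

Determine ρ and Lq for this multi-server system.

Traffic intensity: ρ = λ/(cμ) = 9.0/(3×6.9) = 0.4348
Since ρ = 0.4348 < 1, system is stable.
Offered load a = λ/μ = cρ = 9.0/6.9 = 1.3043
P₀ = [ Σₙ₌₀^2 aⁿ/n! + a^3/(3!(1-ρ)) ]⁻¹
Σ = a^0/0! + a^1/1! + a^2/2! = 1.0000 + 1.3043 + 0.8507 = 3.1550
a^3/(3!(1-ρ)) = 2.2191/(6 × 0.5652) = 0.6544
P₀ = 1/(3.1550 + 0.6544) = 0.2625
Lq = P₀·a^3·ρ / (3!(1-ρ)²) = 0.2625 × 2.2191 × 0.4348 / (6 × 0.3195) = 0.1321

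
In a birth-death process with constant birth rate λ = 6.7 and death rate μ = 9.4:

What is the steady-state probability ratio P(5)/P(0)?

For constant rates: P(n)/P(0) = (λ/μ)^n
P(5)/P(0) = (6.7/9.4)^5 = 0.7128^5 = 0.1840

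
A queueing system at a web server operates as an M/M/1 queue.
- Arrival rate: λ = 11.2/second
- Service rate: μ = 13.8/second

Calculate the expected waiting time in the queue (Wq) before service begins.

First, compute utilization: ρ = λ/μ = 11.2/13.8 = 0.8116
For M/M/1: Wq = λ/(μ(μ-λ))
Wq = 11.2/(13.8 × (13.8-11.2))
Wq = 11.2/(13.8 × 2.60)
Wq = 0.3122 seconds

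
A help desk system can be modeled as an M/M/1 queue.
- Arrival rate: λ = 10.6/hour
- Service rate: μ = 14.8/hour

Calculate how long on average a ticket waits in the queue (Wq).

First, compute utilization: ρ = λ/μ = 10.6/14.8 = 0.7162
For M/M/1: Wq = λ/(μ(μ-λ))
Wq = 10.6/(14.8 × (14.8-10.6))
Wq = 10.6/(14.8 × 4.20)
Wq = 0.1705 hours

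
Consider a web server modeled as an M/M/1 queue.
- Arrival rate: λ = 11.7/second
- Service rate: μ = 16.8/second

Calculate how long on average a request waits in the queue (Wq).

First, compute utilization: ρ = λ/μ = 11.7/16.8 = 0.6964
For M/M/1: Wq = λ/(μ(μ-λ))
Wq = 11.7/(16.8 × (16.8-11.7))
Wq = 11.7/(16.8 × 5.10)
Wq = 0.1366 seconds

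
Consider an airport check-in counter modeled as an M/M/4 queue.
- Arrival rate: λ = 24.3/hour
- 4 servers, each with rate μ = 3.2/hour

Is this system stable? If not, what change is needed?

Stability requires ρ = λ/(cμ) < 1
ρ = 24.3/(4 × 3.2) = 24.3/12.80 = 1.8984
Since 1.8984 ≥ 1, the system is UNSTABLE.
Need c > λ/μ = 24.3/3.2 = 7.59.
Minimum servers needed: c = 8.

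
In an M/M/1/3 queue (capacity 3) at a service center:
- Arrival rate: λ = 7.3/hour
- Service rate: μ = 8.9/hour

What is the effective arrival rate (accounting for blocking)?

ρ = λ/μ = 7.3/8.9 = 0.8202
P₀ = (1-ρ)/(1-ρ^(K+1)) = (1-0.8202)/(1-0.8202^4) = 0.17980/0.54744 = 0.3284
P_K = P₀×ρ^K = 0.3284 × 0.8202^3 = 0.3284 × 0.5518 = 0.1812
λ_eff = λ(1-P_K) = 7.3 × (1 - 0.18123) = 7.3 × 0.81877 = 5.9770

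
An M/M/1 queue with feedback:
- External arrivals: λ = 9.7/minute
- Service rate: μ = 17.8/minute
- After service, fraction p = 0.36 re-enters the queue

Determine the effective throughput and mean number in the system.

Effective arrival rate: λ_eff = λ/(1-p) = 9.7/(1-0.36) = 9.7/0.64 = 15.15625
ρ = λ_eff/μ = 15.15625/17.8 = 0.851475
L = ρ/(1-ρ) = 0.851475/(1-0.851475) = 5.7329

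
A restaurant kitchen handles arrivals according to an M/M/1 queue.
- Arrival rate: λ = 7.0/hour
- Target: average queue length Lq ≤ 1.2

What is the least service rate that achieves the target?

For M/M/1: Lq = λ²/(μ(μ-λ))
Need Lq ≤ 1.2, i.e. μ(μ-λ) ≥ λ²/1.2
μ² - 7.0μ - 49.00/1.2 ≥ 0  →  μ² - 7.0μ - 40.83333 ≥ 0
Quadratic formula (positive root): μ = [λ + √(λ² + 4×40.83333)]/2
Discriminant: 49.00 + 4×40.83333 = 212.3333, √212.3333 = 14.5717
μ ≥ (7.0 + 14.5717)/2 = 10.7858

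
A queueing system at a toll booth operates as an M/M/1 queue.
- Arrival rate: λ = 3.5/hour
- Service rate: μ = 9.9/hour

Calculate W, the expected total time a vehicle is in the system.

First, compute utilization: ρ = λ/μ = 3.5/9.9 = 0.3535
For M/M/1: W = 1/(μ-λ)
W = 1/(9.9-3.5) = 1/6.40
W = 0.1562 hours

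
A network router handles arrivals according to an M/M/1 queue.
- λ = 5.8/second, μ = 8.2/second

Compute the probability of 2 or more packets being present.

ρ = λ/μ = 5.8/8.2 = 0.7073
P(N ≥ n) = ρⁿ
P(N ≥ 2) = 0.7073^2
P(N ≥ 2) = 0.5003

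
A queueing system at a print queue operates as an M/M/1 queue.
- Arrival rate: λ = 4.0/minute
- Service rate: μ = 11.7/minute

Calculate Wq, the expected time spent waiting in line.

First, compute utilization: ρ = λ/μ = 4.0/11.7 = 0.3419
For M/M/1: Wq = λ/(μ(μ-λ))
Wq = 4.0/(11.7 × (11.7-4.0))
Wq = 4.0/(11.7 × 7.70)
Wq = 0.04440 minutes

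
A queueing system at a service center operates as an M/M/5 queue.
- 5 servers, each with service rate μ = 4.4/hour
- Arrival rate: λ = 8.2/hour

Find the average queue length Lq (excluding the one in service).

Traffic intensity: ρ = λ/(cμ) = 8.2/(5×4.4) = 0.3727
Since ρ = 0.3727 < 1, system is stable.
Offered load a = λ/μ = cρ = 8.2/4.4 = 1.8636
P₀ = [ Σₙ₌₀^4 aⁿ/n! + a^5/(5!(1-ρ)) ]⁻¹
Σ = a^0/0! + a^1/1! + a^2/2! + a^3/3! + a^4/4! = 1.0000 + 1.8636 + 1.7366 + 1.0788 + 0.5026 = 6.1816
a^5/(5!(1-ρ)) = 22.4805/(120 × 0.62727) = 0.2987
P₀ = 1/(6.1816 + 0.2987) = 0.1543
Lq = P₀·a^5·ρ / (5!(1-ρ)²) = 0.1543 × 22.4805 × 0.3727 / (120 × 0.3935) = 0.02738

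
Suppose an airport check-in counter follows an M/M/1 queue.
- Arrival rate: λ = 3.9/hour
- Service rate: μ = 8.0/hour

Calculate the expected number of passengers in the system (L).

ρ = λ/μ = 3.9/8.0 = 0.4875
For M/M/1: L = λ/(μ-λ)
L = 3.9/(8.0-3.9) = 3.9/4.10
L = 0.9512 passengers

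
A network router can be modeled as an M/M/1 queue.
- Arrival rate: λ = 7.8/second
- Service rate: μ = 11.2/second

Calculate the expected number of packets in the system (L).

ρ = λ/μ = 7.8/11.2 = 0.6964
For M/M/1: L = λ/(μ-λ)
L = 7.8/(11.2-7.8) = 7.8/3.40
L = 2.2941 packets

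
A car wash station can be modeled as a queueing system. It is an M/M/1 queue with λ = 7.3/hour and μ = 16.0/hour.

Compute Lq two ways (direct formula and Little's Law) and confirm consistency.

Method 1 (direct): Lq = λ²/(μ(μ-λ)) = 53.29/(16.0 × 8.70) = 0.3828

Method 2 (Little's Law):
W = 1/(μ-λ) = 1/8.70 = 0.11494
Wq = W - 1/μ = 0.11494 - 0.062500 = 0.05244
Lq = λWq = 7.3 × 0.05244 = 0.3828 ✔ (matches Method 1)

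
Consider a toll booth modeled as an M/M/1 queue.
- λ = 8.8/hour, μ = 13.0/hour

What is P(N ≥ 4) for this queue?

ρ = λ/μ = 8.8/13.0 = 0.67692
P(N ≥ n) = ρⁿ
P(N ≥ 4) = 0.67692^4
P(N ≥ 4) = 0.2100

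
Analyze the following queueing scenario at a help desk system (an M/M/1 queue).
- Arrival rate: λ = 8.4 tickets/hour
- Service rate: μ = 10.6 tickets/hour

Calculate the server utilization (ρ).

Server utilization: ρ = λ/μ
ρ = 8.4/10.6 = 0.7925
The server is busy 79.25% of the time.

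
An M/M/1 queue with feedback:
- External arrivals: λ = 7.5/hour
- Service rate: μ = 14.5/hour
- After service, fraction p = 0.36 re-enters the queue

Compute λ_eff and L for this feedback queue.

Effective arrival rate: λ_eff = λ/(1-p) = 7.5/(1-0.36) = 7.5/0.64 = 11.7188
ρ = λ_eff/μ = 11.7188/14.5 = 0.80819
L = ρ/(1-ρ) = 0.80819/(1-0.80819) = 4.2135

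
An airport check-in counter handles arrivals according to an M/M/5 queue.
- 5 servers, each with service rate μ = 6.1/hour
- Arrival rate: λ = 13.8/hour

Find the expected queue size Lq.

Traffic intensity: ρ = λ/(cμ) = 13.8/(5×6.1) = 0.4525
Since ρ = 0.4525 < 1, system is stable.
Offered load a = λ/μ = cρ = 13.8/6.1 = 2.2623
P₀ = [ Σₙ₌₀^4 aⁿ/n! + a^5/(5!(1-ρ)) ]⁻¹
Σ = a^0/0! + a^1/1! + a^2/2! + a^3/3! + a^4/4! = 1.0000 + 2.2623 + 2.5590 + 1.9297 + 1.0914 = 8.8424
a^5/(5!(1-ρ)) = 59.2579/(120 × 0.5475) = 0.9019
P₀ = 1/(8.8424 + 0.9019) = 0.1026
Lq = P₀·a^5·ρ / (5!(1-ρ)²) = 0.10262 × 59.2579 × 0.45246 / (120 × 0.29980) = 0.07648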